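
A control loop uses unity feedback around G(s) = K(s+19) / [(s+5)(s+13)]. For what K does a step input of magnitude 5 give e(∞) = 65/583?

System type = 0 (no poles at s=0).
K_p = lim_{s→0} G(s) = K·19 / (5·13) = (19/65)·K.
e_ss = 5/(1 + K_p) = 65/583 ⇒ 1 + (19/65)·K = 583/13 ⇒ K = 150.

150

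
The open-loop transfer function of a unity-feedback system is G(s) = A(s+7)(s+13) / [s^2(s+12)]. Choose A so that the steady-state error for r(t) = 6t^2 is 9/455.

80

System type = 2 (two poles at s=0).
K_a = lim_{s→0} s^2·G(s) = A·7·13 / (12) = (91/12)·A.
e_ss = 12/K_a = 9/455 ⇒ K_a = 1820/3 ⇒ A = (1820/3)/(91/12) = 80.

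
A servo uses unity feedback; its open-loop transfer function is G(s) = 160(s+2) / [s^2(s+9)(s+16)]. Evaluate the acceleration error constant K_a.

Two free integrators in G(s): this is a type 2 system.
K_a = lim_{s→0} s^2·G(s) = 160·2 / (9·16) = 20/9.

20/9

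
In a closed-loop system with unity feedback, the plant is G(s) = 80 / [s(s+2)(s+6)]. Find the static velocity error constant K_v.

G(s) has one factor of s in the denominator, so the system is type 1.
K_v = lim_{s→0} s·G(s) = 80 / (2·6) = 20/3.

20/3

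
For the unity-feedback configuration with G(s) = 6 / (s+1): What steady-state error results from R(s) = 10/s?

10/7

No free integrators in G(s): this is a type 0 system.
K_p = lim_{s→0} G(s) = 6 / (1) = 6.
e_ss = 10/(1 + K_p) = 10/7.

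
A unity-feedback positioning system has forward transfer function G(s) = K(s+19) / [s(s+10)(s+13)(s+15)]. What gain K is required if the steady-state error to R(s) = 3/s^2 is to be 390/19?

15

One free integrator in G(s): this is a type 1 system.
K_v = lim_{s→0} s·G(s) = K·19 / (10·13·15) = (19/1950)·K.
e_ss = 3/K_v = 390/19 ⇒ K_v = 19/130 ⇒ K = (19/130)/(19/1950) = 15.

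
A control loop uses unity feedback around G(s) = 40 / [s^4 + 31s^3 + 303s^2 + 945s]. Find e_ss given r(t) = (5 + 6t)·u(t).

Factoring s from the denominator leaves a polynomial with constant term 945, so the system is type 1. By superposition:
  • 5: tracked with zero error.
  • 6t: e_ss = 6/K_v with K_v=8/189 → 141.75.
Total e_ss = 141.75.

141.75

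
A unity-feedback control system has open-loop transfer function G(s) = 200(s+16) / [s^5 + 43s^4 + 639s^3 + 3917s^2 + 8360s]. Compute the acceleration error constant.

Factoring s from the denominator leaves a polynomial with constant term 8360, so the system is type 1.
K_a = lim_{s→0} s^2·G(s) = 0 (the extra factor of s kills the finite limit).

0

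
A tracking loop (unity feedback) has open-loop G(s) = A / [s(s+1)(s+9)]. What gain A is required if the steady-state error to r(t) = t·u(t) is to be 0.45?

20

One free integrator in G(s): this is a type 1 system.
K_v = lim_{s→0} s·G(s) = A / (1·9) = (1/9)·A.
e_ss = 1/K_v = 0.45 ⇒ K_v = 20/9 ⇒ A = (20/9)/(1/9) = 20.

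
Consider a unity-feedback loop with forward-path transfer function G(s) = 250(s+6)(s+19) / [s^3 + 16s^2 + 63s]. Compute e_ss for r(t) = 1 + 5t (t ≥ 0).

The denominator has no term below 63s — 1 pole at s=0, type 1. By superposition:
  • 1: tracked with zero error.
  • 5t: e_ss = 5/K_v with K_v=9500/21 → 21/1900.
Total e_ss = 21/1900.

21/1900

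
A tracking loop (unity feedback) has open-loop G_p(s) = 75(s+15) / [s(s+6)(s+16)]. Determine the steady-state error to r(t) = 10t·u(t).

System type = 1 (one pole at s=0).
K_v = lim_{s→0} s·G_p(s) = 75·15 / (6·16) = 375/32.
e_ss = 10/K_v = 10/(375/32) = 64/75.

64/75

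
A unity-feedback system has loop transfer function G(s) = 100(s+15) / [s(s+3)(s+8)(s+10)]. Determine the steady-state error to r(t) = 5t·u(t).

The open loop has one pole at the origin → type 1 system.
K_v = lim_{s→0} s·G(s) = 100·15 / (3·8·10) = 6.25.
e_ss = 5/K_v = 5/6.25 = 0.8.

0.8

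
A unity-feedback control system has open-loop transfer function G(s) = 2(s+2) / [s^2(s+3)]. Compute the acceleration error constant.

4/3

System type = 2 (two poles at s=0).
K_a = lim_{s→0} s^2·G(s) = 2·2 / (3) = 4/3.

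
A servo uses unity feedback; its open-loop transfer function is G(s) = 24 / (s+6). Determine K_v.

G(s) has no factors of s in the denominator, so the system is type 0.
K_v = lim_{s→0} s·G(s) = 0 (the extra factor of s kills the finite limit).

0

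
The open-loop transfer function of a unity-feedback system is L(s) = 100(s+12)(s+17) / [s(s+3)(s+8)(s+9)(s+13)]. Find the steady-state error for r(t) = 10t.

117/85

System type = 1 (one pole at s=0).
K_v = lim_{s→0} s·L(s) = 100·12·17 / (3·8·9·13) = 850/117.
e_ss = 10/K_v = 10/(850/117) = 117/85.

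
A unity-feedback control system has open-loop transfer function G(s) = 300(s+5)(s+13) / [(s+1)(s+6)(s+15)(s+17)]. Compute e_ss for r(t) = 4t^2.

System type = 0 (no poles at s=0).
K_a = lim_{s→0} s^2·G(s) = 0; the steady-state error to this parabolic input grows without bound.

infinity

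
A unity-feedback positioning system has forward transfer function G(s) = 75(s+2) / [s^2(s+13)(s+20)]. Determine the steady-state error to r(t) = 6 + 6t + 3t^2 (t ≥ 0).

10.4

The open loop has two poles at the origin → type 2 system. Treating each term separately:
  • 6: tracked with zero error.
  • 6t: tracked with zero error.
  • 3t^2: e_ss = 6/K_a with K_a=15/26 → 10.4.
Total e_ss = 10.4.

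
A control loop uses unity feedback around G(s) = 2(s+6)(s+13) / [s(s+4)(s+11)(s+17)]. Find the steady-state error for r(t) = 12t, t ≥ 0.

748/13

One free integrator in G(s): this is a type 1 system.
K_v = lim_{s→0} s·G(s) = 2·6·13 / (4·11·17) = 39/187.
e_ss = 12/K_v = 12/(39/187) = 748/13.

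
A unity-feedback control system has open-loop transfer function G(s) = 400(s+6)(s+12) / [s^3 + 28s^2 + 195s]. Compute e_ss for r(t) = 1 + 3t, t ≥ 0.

13/640

The denominator has no term below 195s — 1 pole at s=0, type 1. Taking each input component in turn:
  • 1: tracked with zero error.
  • 3t: e_ss = 3/K_v with K_v=1920/13 → 13/640.
Total e_ss = 13/640.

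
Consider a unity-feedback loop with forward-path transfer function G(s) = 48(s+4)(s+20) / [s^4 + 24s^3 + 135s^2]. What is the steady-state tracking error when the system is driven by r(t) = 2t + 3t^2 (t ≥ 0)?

The denominator has no term below 135s^2 — 2 poles at s=0, type 2. Treating each term separately:
  • 2t: tracked with zero error.
  • 3t^2: e_ss = 6/K_a with K_a=256/9 → 27/128.
Total e_ss = 27/128.

27/128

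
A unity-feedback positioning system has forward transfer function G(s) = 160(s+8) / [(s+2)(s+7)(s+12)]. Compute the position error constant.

G(s) has no factors of s in the denominator, so the system is type 0.
K_p = lim_{s→0} G(s) = 160·8 / (2·7·12) = 160/21.

160/21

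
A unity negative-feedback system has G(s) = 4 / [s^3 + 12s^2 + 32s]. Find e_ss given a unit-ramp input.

8

Lowest-order denominator term is 32s, so the open loop has 1 pole at the origin → type 1 system.
K_v = lim_{s→0} s·G(s) = 4 / 32 = 0.125.
e_ss = 1/K_v = 1/0.125 = 8.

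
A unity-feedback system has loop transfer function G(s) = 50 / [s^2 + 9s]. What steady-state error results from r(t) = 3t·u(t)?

0.54

Factoring s from the denominator leaves a polynomial with constant term 9, so the system is type 1.
K_v = lim_{s→0} s·G(s) = 50 / 9 = 50/9.
e_ss = 3/K_v = 3/(50/9) = 0.54.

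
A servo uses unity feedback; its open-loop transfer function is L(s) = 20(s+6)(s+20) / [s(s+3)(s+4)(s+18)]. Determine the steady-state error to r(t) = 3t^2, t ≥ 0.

One free integrator in L(s): this is a type 1 system.
K_a = lim_{s→0} s^2·L(s) = 0; the steady-state error to this parabolic input grows without bound.

infinity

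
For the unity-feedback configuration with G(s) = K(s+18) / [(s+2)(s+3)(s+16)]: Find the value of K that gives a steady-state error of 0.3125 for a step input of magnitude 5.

System type = 0 (no poles at s=0).
K_p = lim_{s→0} G(s) = K·18 / (2·3·16) = 0.1875·K.
e_ss = 5/(1 + K_p) = 0.3125 ⇒ 1 + 0.1875·K = 16 ⇒ K = 80.

80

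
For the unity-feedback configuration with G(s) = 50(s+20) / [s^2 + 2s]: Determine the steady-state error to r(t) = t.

Lowest-order denominator term is 2s, so the open loop has 1 pole at the origin → type 1 system.
K_v = lim_{s→0} s·G(s) = 50·20 / 2 = 500.
e_ss = 1/K_v = 1/500 = 0.002.

0.002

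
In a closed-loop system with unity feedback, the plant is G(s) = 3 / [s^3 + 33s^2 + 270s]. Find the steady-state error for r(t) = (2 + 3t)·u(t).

Lowest-order denominator term is 270s, so the open loop has 1 pole at the origin → type 1 system. Taking each input component in turn:
  • 2: tracked with zero error.
  • 3t: e_ss = 3/K_v with K_v=1/90 → 270.
Total e_ss = 270.

270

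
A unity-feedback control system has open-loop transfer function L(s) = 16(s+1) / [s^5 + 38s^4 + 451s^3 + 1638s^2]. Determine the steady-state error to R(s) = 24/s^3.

2457

The denominator has no term below 1638s^2 — 2 poles at s=0, type 2.
K_a = lim_{s→0} s^2·L(s) = 16·1 / 1638 = 8/819.
r(t) = 12t^2 gives R(s) = 24/s^3.
e_ss = 24/K_a = 24/(8/819) = 2457.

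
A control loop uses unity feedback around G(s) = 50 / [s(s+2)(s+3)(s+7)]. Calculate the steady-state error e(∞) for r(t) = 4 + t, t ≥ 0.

The open loop has one pole at the origin → type 1 system. Treating each term separately:
  • 4: tracked with zero error.
  • t: e_ss = 1/K_v with K_v=25/21 → 0.84.
Total e_ss = 0.84.

0.84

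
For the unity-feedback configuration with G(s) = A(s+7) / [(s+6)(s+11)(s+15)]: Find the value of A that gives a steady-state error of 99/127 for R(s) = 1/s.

G(s) has no factors of s in the denominator, so the system is type 0.
K_p = lim_{s→0} G(s) = A·7 / (6·11·15) = (7/990)·A.
e_ss = 1/(1 + K_p) = 99/127 ⇒ 1 + (7/990)·A = 127/99 ⇒ A = 40.

40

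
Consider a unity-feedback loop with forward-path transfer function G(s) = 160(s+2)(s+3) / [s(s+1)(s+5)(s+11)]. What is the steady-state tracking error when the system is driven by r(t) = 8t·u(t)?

11/24

System type = 1 (one pole at s=0).
K_v = lim_{s→0} s·G(s) = 160·2·3 / (1·5·11) = 192/11.
e_ss = 8/K_v = 8/(192/11) = 11/24.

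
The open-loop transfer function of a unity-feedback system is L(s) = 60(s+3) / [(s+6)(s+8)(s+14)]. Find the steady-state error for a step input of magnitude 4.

224/71

No free integrators in L(s): this is a type 0 system.
K_p = lim_{s→0} L(s) = 60·3 / (6·8·14) = 15/56.
e_ss = 4/(1 + K_p) = 4/(71/56) = 224/71.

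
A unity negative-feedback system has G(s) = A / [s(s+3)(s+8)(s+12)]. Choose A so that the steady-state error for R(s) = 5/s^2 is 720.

2

System type = 1 (one pole at s=0).
K_v = lim_{s→0} s·G(s) = A / (3·8·12) = (1/288)·A.
e_ss = 5/K_v = 720 ⇒ K_v = 1/144 ⇒ A = (1/144)/(1/288) = 2.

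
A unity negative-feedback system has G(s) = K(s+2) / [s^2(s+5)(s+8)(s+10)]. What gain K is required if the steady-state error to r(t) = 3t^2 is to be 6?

200

The open loop has two poles at the origin → type 2 system.
K_a = lim_{s→0} s^2·G(s) = K·2 / (5·8·10) = 0.005·K.
e_ss = 6/K_a = 6 ⇒ K_a = 1 ⇒ K = 1/0.005 = 200.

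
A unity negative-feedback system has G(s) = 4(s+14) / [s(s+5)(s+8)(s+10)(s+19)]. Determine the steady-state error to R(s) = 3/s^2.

2850/7

System type = 1 (one pole at s=0).
K_v = lim_{s→0} s·G(s) = 4·14 / (5·8·10·19) = 7/950.
e_ss = 3/K_v = 3/(7/950) = 2850/7.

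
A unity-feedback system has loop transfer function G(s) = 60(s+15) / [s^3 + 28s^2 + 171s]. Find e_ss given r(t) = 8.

The denominator has no term below 171s — 1 pole at s=0, type 1.
A type-1 system has K_p = ∞, so it tracks a step input with zero steady-state error.

0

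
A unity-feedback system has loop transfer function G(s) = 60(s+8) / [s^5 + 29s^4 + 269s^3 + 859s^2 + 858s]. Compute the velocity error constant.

80/143

Lowest-order denominator term is 858s, so the open loop has 1 pole at the origin → type 1 system.
K_v = lim_{s→0} s·G(s) = 60·8 / 858 = 80/143.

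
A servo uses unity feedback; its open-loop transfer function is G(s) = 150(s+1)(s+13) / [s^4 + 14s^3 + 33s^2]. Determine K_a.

650/11

The denominator has no term below 33s^2 — 2 poles at s=0, type 2.
K_a = lim_{s→0} s^2·G(s) = 150·1·13 / 33 = 650/11.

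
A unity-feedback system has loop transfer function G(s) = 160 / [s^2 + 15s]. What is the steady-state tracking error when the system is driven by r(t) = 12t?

1.125

The denominator has no term below 15s — 1 pole at s=0, type 1.
K_v = lim_{s→0} s·G(s) = 160 / 15 = 32/3.
e_ss = 12/K_v = 12/(32/3) = 1.125.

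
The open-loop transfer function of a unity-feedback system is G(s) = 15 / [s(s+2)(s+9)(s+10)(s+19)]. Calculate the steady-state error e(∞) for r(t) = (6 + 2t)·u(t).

456

G(s) has one factor of s in the denominator, so the system is type 1. By superposition:
  • 6: tracked with zero error.
  • 2t: e_ss = 2/K_v with K_v=1/228 → 456.
Total e_ss = 456.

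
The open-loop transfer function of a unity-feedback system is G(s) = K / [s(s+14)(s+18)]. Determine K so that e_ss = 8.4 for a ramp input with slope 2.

60

System type = 1 (one pole at s=0).
K_v = lim_{s→0} s·G(s) = K / (14·18) = (1/252)·K.
e_ss = 2/K_v = 8.4 ⇒ K_v = 5/21 ⇒ K = (5/21)/(1/252) = 60.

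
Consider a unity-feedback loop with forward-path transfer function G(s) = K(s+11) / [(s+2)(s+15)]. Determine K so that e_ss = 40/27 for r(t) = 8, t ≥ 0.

No free integrators in G(s): this is a type 0 system.
K_p = lim_{s→0} G(s) = K·11 / (2·15) = (11/30)·K.
e_ss = 8/(1 + K_p) = 40/27 ⇒ 1 + (11/30)·K = 5.4 ⇒ K = 12.

12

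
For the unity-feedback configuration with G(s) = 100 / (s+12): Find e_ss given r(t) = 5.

15/28

System type = 0 (no poles at s=0).
K_p = lim_{s→0} G(s) = 100 / (12) = 25/3.
e_ss = 5/(1 + K_p) = 5/(28/3) = 15/28.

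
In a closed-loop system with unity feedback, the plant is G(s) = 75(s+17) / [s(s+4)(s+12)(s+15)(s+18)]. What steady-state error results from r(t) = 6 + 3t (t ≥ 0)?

G(s) has one factor of s in the denominator, so the system is type 1. Taking each input component in turn:
  • 6: tracked with zero error.
  • 3t: e_ss = 3/K_v with K_v=85/864 → 2592/85.
Total e_ss = 2592/85.

2592/85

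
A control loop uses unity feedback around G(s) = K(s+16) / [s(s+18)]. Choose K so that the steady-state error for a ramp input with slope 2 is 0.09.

G(s) has one factor of s in the denominator, so the system is type 1.
K_v = lim_{s→0} s·G(s) = K·16 / (18) = (8/9)·K.
e_ss = 2/K_v = 0.09 ⇒ K_v = 200/9 ⇒ K = (200/9)/(8/9) = 25.

25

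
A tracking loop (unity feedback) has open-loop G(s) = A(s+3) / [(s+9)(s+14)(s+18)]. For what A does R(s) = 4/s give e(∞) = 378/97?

System type = 0 (no poles at s=0).
K_p = lim_{s→0} G(s) = A·3 / (9·14·18) = (1/756)·A.
e_ss = 4/(1 + K_p) = 378/97 ⇒ 1 + (1/756)·A = 194/189 ⇒ A = 20.

20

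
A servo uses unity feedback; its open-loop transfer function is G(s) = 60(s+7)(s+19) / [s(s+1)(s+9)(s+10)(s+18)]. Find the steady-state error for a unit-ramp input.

System type = 1 (one pole at s=0).
K_v = lim_{s→0} s·G(s) = 60·7·19 / (1·9·10·18) = 133/27.
e_ss = 1/K_v = 1/(133/27) = 27/133.

27/133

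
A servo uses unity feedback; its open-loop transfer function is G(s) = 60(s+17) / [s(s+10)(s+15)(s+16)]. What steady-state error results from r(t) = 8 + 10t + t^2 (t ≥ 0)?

infinity

System type = 1 (one pole at s=0). Taking each input component in turn:
  • 8: tracked with zero error.
  • 10t: e_ss = 10/K_v with K_v=0.425 → 400/17.
  • t^2: a type-1 system cannot track it, e_ss → ∞.
The unbounded component dominates.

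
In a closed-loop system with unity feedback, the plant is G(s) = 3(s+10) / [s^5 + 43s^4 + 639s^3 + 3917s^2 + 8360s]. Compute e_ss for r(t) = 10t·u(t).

The denominator has no term below 8360s — 1 pole at s=0, type 1.
K_v = lim_{s→0} s·G(s) = 3·10 / 8360 = 3/836.
e_ss = 10/K_v = 10/(3/836) = 8360/3.

8360/3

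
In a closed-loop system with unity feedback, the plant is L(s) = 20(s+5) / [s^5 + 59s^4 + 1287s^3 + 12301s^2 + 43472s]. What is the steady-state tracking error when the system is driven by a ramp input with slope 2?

869.44

Factoring s from the denominator leaves a polynomial with constant term 43472, so the system is type 1.
K_v = lim_{s→0} s·L(s) = 20·5 / 43472 = 25/10868.
e_ss = 2/K_v = 2/(25/10868) = 869.44.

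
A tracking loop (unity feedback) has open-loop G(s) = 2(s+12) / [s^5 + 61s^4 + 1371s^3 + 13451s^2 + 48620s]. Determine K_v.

6/12155

Lowest-order denominator term is 48620s, so the open loop has 1 pole at the origin → type 1 system.
K_v = lim_{s→0} s·G(s) = 2·12 / 48620 = 6/12155.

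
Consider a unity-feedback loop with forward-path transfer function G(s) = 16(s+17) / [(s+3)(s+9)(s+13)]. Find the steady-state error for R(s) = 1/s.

351/623

The open loop has no poles at the origin → type 0 system.
K_p = lim_{s→0} G(s) = 16·17 / (3·9·13) = 272/351.
e_ss = 1/(1 + K_p) = 1/(623/351) = 351/623.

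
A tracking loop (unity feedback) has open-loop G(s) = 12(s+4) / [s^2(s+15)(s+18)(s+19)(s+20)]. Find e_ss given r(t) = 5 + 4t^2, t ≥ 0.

Two free integrators in G(s): this is a type 2 system. By superposition:
  • 5: tracked with zero error.
  • 4t^2: e_ss = 8/K_a with K_a=2/4275 → 17100.
Total e_ss = 17100.

17100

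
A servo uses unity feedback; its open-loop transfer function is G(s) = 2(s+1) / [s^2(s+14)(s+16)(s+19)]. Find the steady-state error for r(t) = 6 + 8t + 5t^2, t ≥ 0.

21280

G(s) has two factors of s in the denominator, so the system is type 2. Treating each term separately:
  • 6: tracked with zero error.
  • 8t: tracked with zero error.
  • 5t^2: e_ss = 10/K_a with K_a=1/2128 → 21280.
Total e_ss = 21280.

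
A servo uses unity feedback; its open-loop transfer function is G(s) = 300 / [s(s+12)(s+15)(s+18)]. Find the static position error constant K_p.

infinity

K_p = lim_{s→0} G(s); with 1 pole at the origin the limit diverges, so K_p = ∞.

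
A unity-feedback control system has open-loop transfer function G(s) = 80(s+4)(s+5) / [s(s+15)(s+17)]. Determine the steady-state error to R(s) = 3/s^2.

One free integrator in G(s): this is a type 1 system.
K_v = lim_{s→0} s·G(s) = 80·4·5 / (15·17) = 320/51.
e_ss = 3/K_v = 3/(320/51) = 153/320.

153/320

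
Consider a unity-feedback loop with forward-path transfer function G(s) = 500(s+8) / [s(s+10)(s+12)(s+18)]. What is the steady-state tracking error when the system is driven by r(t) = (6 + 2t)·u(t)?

1.08

One free integrator in G(s): this is a type 1 system. By superposition:
  • 6: tracked with zero error.
  • 2t: e_ss = 2/K_v with K_v=50/27 → 1.08.
Total e_ss = 1.08.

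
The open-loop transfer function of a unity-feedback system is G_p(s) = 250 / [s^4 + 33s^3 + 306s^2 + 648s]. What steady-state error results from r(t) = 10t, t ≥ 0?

Factoring s from the denominator leaves a polynomial with constant term 648, so the system is type 1.
K_v = lim_{s→0} s·G_p(s) = 250 / 648 = 125/324.
e_ss = 10/K_v = 10/(125/324) = 25.92.

25.92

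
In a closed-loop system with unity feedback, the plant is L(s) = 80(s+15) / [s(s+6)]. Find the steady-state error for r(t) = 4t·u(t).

0.02

System type = 1 (one pole at s=0).
K_v = lim_{s→0} s·L(s) = 80·15 / (6) = 200.
e_ss = 4/K_v = 4/200 = 0.02.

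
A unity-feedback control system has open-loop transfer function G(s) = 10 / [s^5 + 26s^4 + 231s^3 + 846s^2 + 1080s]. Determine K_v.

Factoring s from the denominator leaves a polynomial with constant term 1080, so the system is type 1.
K_v = lim_{s→0} s·G(s) = 10 / 1080 = 1/108.

1/108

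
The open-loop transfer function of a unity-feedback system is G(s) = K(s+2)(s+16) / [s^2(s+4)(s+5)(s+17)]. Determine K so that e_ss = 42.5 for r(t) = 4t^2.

The open loop has two poles at the origin → type 2 system.
K_a = lim_{s→0} s^2·G(s) = K·2·16 / (4·5·17) = (8/85)·K.
e_ss = 8/K_a = 42.5 ⇒ K_a = 16/85 ⇒ K = (16/85)/(8/85) = 2.

2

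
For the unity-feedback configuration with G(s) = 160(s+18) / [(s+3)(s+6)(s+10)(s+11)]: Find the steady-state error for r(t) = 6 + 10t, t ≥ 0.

infinity

No free integrators in G(s): this is a type 0 system. By superposition:
  • 6: e_ss = 6/(1+K_p) with K_p=16/11 → 22/9.
  • 10t: a type-0 system cannot track it, e_ss → ∞.
The unbounded component dominates.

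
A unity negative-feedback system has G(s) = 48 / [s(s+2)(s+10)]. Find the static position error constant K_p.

infinity

K_p = lim_{s→0} G(s); with 1 pole at the origin the limit diverges, so K_p = ∞.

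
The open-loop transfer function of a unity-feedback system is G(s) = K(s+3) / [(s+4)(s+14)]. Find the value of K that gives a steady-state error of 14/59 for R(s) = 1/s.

The open loop has no poles at the origin → type 0 system.
K_p = lim_{s→0} G(s) = K·3 / (4·14) = (3/56)·K.
e_ss = 1/(1 + K_p) = 14/59 ⇒ 1 + (3/56)·K = 59/14 ⇒ K = 60.

60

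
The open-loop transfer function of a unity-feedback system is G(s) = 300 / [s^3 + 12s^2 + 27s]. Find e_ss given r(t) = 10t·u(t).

0.9

Lowest-order denominator term is 27s, so the open loop has 1 pole at the origin → type 1 system.
K_v = lim_{s→0} s·G(s) = 300 / 27 = 100/9.
e_ss = 10/K_v = 10/(100/9) = 0.9.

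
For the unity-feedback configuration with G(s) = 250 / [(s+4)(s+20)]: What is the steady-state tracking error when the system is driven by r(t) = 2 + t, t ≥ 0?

G(s) has no factors of s in the denominator, so the system is type 0. Treating each term separately:
  • 2: e_ss = 2/(1+K_p) with K_p=3.125 → 16/33.
  • t: a type-0 system cannot track it, e_ss → ∞.
The unbounded component dominates.

infinity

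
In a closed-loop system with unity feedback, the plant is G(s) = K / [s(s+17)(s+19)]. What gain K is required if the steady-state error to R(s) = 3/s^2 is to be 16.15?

60

The open loop has one pole at the origin → type 1 system.
K_v = lim_{s→0} s·G(s) = K / (17·19) = (1/323)·K.
e_ss = 3/K_v = 16.15 ⇒ K_v = 60/323 ⇒ K = (60/323)/(1/323) = 60.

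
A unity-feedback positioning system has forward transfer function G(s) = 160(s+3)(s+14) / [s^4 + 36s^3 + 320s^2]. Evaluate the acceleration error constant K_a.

21

The denominator has no term below 320s^2 — 2 poles at s=0, type 2.
K_a = lim_{s→0} s^2·G(s) = 160·3·14 / 320 = 21.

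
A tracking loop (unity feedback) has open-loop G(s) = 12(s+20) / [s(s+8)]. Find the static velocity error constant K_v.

30

G(s) has one factor of s in the denominator, so the system is type 1.
K_v = lim_{s→0} s·G(s) = 12·20 / (8) = 30.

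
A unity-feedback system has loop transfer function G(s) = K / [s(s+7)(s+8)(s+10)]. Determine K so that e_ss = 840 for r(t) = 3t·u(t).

The open loop has one pole at the origin → type 1 system.
K_v = lim_{s→0} s·G(s) = K / (7·8·10) = (1/560)·K.
e_ss = 3/K_v = 840 ⇒ K_v = 1/280 ⇒ K = (1/280)/(1/560) = 2.

2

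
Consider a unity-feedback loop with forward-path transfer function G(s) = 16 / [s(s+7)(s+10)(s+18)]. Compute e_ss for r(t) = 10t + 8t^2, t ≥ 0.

One free integrator in G(s): this is a type 1 system. Treating each term separately:
  • 10t: e_ss = 10/K_v with K_v=4/315 → 787.5.
  • 8t^2: a type-1 system cannot track it, e_ss → ∞.
The unbounded component dominates.

infinity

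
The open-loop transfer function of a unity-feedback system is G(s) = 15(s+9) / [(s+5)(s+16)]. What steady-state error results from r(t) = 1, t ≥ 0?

16/43

The open loop has no poles at the origin → type 0 system.
K_p = lim_{s→0} G(s) = 15·9 / (5·16) = 1.6875.
e_ss = 1/(1 + K_p) = 1/2.6875 = 16/43.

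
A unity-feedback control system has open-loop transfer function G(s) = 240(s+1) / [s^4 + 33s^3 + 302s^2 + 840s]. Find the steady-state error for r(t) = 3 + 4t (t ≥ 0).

14

Factoring s from the denominator leaves a polynomial with constant term 840, so the system is type 1. Taking each input component in turn:
  • 3: tracked with zero error.
  • 4t: e_ss = 4/K_v with K_v=2/7 → 14.
Total e_ss = 14.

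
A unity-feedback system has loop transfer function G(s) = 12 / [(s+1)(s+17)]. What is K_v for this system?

No free integrators in G(s): this is a type 0 system.
K_v = lim_{s→0} s·G(s) = 0 (the extra factor of s kills the finite limit).

0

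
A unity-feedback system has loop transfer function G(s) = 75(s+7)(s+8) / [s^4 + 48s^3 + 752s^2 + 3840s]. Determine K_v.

The denominator has no term below 3840s — 1 pole at s=0, type 1.
K_v = lim_{s→0} s·G(s) = 75·7·8 / 3840 = 35/32.

35/32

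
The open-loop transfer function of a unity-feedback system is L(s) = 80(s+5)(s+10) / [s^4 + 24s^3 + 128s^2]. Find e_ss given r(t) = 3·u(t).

0

The denominator has no term below 128s^2 — 2 poles at s=0, type 2.
A type-2 system has K_p = ∞, so it tracks a step input with zero steady-state error.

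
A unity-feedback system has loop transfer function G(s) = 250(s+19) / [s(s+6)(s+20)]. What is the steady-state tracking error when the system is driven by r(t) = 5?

G(s) has one factor of s in the denominator, so the system is type 1.
K_p = ∞ for a type-1 system; e_ss to a step is zero.

0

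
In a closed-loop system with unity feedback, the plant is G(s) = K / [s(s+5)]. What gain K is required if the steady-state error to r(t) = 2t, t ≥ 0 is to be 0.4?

25

One free integrator in G(s): this is a type 1 system.
K_v = lim_{s→0} s·G(s) = K / (5) = 0.2·K.
e_ss = 2/K_v = 0.4 ⇒ K_v = 5 ⇒ K = 5/0.2 = 25.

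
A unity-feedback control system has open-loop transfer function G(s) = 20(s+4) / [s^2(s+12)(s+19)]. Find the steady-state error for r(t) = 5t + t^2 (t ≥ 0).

System type = 2 (two poles at s=0). Taking each input component in turn:
  • 5t: tracked with zero error.
  • t^2: e_ss = 2/K_a with K_a=20/57 → 5.7.
Total e_ss = 5.7.

5.7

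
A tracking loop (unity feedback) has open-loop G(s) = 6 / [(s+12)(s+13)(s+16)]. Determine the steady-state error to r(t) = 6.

832/139

No free integrators in G(s): this is a type 0 system.
K_p = lim_{s→0} G(s) = 6 / (12·13·16) = 1/416.
e_ss = 6/(1 + K_p) = 6/(417/416) = 832/139.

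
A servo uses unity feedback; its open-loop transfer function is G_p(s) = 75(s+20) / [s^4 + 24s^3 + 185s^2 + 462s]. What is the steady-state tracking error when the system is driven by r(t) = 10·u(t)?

0

Factoring s from the denominator leaves a polynomial with constant term 462, so the system is type 1.
K_p = ∞ for a type-1 system; e_ss to a step is zero.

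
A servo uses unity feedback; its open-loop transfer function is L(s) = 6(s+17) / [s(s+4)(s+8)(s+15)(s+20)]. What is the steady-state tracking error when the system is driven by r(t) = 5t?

System type = 1 (one pole at s=0).
K_v = lim_{s→0} s·L(s) = 6·17 / (4·8·15·20) = 17/1600.
e_ss = 5/K_v = 5/(17/1600) = 8000/17.

8000/17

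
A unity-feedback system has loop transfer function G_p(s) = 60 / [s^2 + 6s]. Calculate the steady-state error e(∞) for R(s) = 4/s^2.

0.4

Lowest-order denominator term is 6s, so the open loop has 1 pole at the origin → type 1 system.
K_v = lim_{s→0} s·G_p(s) = 60 / 6 = 10.
e_ss = 4/K_v = 4/10 = 0.4.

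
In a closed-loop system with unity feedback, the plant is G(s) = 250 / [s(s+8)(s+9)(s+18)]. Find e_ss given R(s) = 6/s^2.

System type = 1 (one pole at s=0).
K_v = lim_{s→0} s·G(s) = 250 / (8·9·18) = 125/648.
e_ss = 6/K_v = 6/(125/648) = 31.104.

31.104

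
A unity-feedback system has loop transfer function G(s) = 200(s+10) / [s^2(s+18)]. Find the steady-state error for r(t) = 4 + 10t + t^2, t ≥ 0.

Two free integrators in G(s): this is a type 2 system. Treating each term separately:
  • 4: tracked with zero error.
  • 10t: tracked with zero error.
  • t^2: e_ss = 2/K_a with K_a=1000/9 → 0.018.
Total e_ss = 0.018.

0.018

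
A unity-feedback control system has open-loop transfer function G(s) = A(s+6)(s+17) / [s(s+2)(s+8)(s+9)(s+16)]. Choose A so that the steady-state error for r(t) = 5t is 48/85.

G(s) has one factor of s in the denominator, so the system is type 1.
K_v = lim_{s→0} s·G(s) = A·6·17 / (2·8·9·16) = (17/384)·A.
e_ss = 5/K_v = 48/85 ⇒ K_v = 425/48 ⇒ A = (425/48)/(17/384) = 200.

200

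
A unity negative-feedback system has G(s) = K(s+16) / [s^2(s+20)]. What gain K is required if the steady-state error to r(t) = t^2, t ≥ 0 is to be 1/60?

150

System type = 2 (two poles at s=0).
K_a = lim_{s→0} s^2·G(s) = K·16 / (20) = 0.8·K.
e_ss = 2/K_a = 1/60 ⇒ K_a = 120 ⇒ K = 120/0.8 = 150.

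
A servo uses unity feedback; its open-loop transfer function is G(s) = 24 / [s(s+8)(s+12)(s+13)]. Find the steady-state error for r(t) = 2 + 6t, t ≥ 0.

312

One free integrator in G(s): this is a type 1 system. Taking each input component in turn:
  • 2: tracked with zero error.
  • 6t: e_ss = 6/K_v with K_v=1/52 → 312.
Total e_ss = 312.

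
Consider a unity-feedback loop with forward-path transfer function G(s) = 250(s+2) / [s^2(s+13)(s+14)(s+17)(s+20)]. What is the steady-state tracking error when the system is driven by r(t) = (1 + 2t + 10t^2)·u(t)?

2475.2

G(s) has two factors of s in the denominator, so the system is type 2. Treating each term separately:
  • 1: tracked with zero error.
  • 2t: tracked with zero error.
  • 10t^2: e_ss = 20/K_a with K_a=25/3094 → 2475.2.
Total e_ss = 2475.2.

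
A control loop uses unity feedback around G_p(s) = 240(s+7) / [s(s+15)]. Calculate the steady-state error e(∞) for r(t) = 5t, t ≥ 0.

5/112

System type = 1 (one pole at s=0).
K_v = lim_{s→0} s·G_p(s) = 240·7 / (15) = 112.
e_ss = 5/K_v = 5/112.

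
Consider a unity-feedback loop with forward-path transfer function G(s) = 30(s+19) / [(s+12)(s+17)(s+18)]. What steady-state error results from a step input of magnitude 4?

2448/707

No free integrators in G(s): this is a type 0 system.
K_p = lim_{s→0} G(s) = 30·19 / (12·17·18) = 95/612.
e_ss = 4/(1 + K_p) = 4/(707/612) = 2448/707.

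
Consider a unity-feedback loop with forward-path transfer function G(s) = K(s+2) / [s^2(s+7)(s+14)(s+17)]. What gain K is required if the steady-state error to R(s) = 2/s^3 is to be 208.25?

The open loop has two poles at the origin → type 2 system.
K_a = lim_{s→0} s^2·G(s) = K·2 / (7·14·17) = (1/833)·K.
e_ss = 2/K_a = 208.25 ⇒ K_a = 8/833 ⇒ K = (8/833)/(1/833) = 8.

8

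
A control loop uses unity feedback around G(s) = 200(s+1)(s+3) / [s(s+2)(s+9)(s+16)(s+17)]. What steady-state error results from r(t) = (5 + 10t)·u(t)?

81.6

The open loop has one pole at the origin → type 1 system. By superposition:
  • 5: tracked with zero error.
  • 10t: e_ss = 10/K_v with K_v=25/204 → 81.6.
Total e_ss = 81.6.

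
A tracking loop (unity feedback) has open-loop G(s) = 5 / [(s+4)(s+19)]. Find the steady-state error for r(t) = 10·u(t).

G(s) has no factors of s in the denominator, so the system is type 0.
K_p = lim_{s→0} G(s) = 5 / (4·19) = 5/76.
e_ss = 10/(1 + K_p) = 10/(81/76) = 760/81.

760/81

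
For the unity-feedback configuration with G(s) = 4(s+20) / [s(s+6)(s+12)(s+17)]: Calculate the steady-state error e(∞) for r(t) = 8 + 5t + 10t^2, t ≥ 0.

infinity

G(s) has one factor of s in the denominator, so the system is type 1. By superposition:
  • 8: tracked with zero error.
  • 5t: e_ss = 5/K_v with K_v=10/153 → 76.5.
  • 10t^2: a type-1 system cannot track it, e_ss → ∞.
The unbounded component dominates.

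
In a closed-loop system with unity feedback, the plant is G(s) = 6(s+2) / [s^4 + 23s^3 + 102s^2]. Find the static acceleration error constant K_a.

2/17

Factoring s^2 from the denominator leaves a polynomial with constant term 102, so the system is type 2.
K_a = lim_{s→0} s^2·G(s) = 6·2 / 102 = 2/17.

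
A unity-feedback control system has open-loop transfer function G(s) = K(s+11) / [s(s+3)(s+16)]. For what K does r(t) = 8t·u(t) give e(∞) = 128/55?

15

The open loop has one pole at the origin → type 1 system.
K_v = lim_{s→0} s·G(s) = K·11 / (3·16) = (11/48)·K.
e_ss = 8/K_v = 128/55 ⇒ K_v = 3.4375 ⇒ K = 3.4375/(11/48) = 15.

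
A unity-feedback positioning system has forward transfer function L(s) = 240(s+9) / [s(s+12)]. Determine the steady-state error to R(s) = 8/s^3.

L(s) has one factor of s in the denominator, so the system is type 1.
For a type-1 system K_a = 0, so e_ss to a parabolic input is unbounded.

infinity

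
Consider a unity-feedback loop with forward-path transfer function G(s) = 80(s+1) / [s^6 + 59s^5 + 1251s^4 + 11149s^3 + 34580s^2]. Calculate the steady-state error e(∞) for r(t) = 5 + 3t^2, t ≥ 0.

2593.5

The denominator has no term below 34580s^2 — 2 poles at s=0, type 2. By superposition:
  • 5: tracked with zero error.
  • 3t^2: e_ss = 6/K_a with K_a=4/1729 → 2593.5.
Total e_ss = 2593.5.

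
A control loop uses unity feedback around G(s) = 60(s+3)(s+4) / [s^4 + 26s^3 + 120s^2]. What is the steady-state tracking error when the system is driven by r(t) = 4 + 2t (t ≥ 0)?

0

Lowest-order denominator term is 120s^2, so the open loop has 2 poles at the origin → type 2 system. Treating each term separately:
  • 4: tracked with zero error.
  • 2t: tracked with zero error.
Total e_ss = 0.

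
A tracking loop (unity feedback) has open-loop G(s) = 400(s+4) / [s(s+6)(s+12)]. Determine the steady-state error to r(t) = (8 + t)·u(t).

System type = 1 (one pole at s=0). Taking each input component in turn:
  • 8: tracked with zero error.
  • t: e_ss = 1/K_v with K_v=200/9 → 0.045.
Total e_ss = 0.045.

0.045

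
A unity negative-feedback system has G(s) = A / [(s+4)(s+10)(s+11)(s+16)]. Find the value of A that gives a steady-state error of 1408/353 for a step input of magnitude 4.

No free integrators in G(s): this is a type 0 system.
K_p = lim_{s→0} G(s) = A / (4·10·11·16) = (1/7040)·A.
e_ss = 4/(1 + K_p) = 1408/353 ⇒ 1 + (1/7040)·A = 353/352 ⇒ A = 20.

20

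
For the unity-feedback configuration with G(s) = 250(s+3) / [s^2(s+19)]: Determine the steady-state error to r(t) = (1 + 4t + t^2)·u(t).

System type = 2 (two poles at s=0). By superposition:
  • 1: tracked with zero error.
  • 4t: tracked with zero error.
  • t^2: e_ss = 2/K_a with K_a=750/19 → 19/375.
Total e_ss = 19/375.

19/375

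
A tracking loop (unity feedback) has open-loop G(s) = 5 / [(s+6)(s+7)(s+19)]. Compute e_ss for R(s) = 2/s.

1596/803

System type = 0 (no poles at s=0).
K_p = lim_{s→0} G(s) = 5 / (6·7·19) = 5/798.
e_ss = 2/(1 + K_p) = 2/(803/798) = 1596/803.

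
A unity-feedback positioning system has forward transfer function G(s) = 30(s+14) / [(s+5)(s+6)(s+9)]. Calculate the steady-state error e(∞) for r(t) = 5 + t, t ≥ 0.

infinity

No free integrators in G(s): this is a type 0 system. By superposition:
  • 5: e_ss = 5/(1+K_p) with K_p=14/9 → 45/23.
  • t: a type-0 system cannot track it, e_ss → ∞.
The unbounded component dominates.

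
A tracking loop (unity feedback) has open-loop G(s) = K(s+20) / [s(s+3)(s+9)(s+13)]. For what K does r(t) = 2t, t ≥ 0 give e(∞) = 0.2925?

120

System type = 1 (one pole at s=0).
K_v = lim_{s→0} s·G(s) = K·20 / (3·9·13) = (20/351)·K.
e_ss = 2/K_v = 0.2925 ⇒ K_v = 800/117 ⇒ K = (800/117)/(20/351) = 120.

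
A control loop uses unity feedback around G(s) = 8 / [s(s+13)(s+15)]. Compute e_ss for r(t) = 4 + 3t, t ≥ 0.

The open loop has one pole at the origin → type 1 system. Taking each input component in turn:
  • 4: tracked with zero error.
  • 3t: e_ss = 3/K_v with K_v=8/195 → 73.125.
Total e_ss = 73.125.

73.125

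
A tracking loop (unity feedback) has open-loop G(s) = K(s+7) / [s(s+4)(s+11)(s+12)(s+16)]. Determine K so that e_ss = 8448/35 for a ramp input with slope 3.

15

System type = 1 (one pole at s=0).
K_v = lim_{s→0} s·G(s) = K·7 / (4·11·12·16) = (7/8448)·K.
e_ss = 3/K_v = 8448/35 ⇒ K_v = 35/2816 ⇒ K = (35/2816)/(7/8448) = 15.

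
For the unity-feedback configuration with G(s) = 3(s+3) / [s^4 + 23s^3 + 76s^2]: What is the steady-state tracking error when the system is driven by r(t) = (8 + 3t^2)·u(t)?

152/3

Factoring s^2 from the denominator leaves a polynomial with constant term 76, so the system is type 2. Treating each term separately:
  • 8: tracked with zero error.
  • 3t^2: e_ss = 6/K_a with K_a=9/76 → 152/3.
Total e_ss = 152/3.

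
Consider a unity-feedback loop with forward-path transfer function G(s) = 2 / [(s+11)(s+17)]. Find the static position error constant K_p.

2/187

The open loop has no poles at the origin → type 0 system.
K_p = lim_{s→0} G(s) = 2 / (11·17) = 2/187.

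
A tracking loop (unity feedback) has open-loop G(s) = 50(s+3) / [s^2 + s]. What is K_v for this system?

150

The denominator has no term below s — 1 pole at s=0, type 1.
K_v = lim_{s→0} s·G(s) = 50·3 / 1 = 150.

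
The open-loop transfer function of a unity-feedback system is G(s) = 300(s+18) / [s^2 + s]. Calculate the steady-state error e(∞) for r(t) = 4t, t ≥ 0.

1/1350

The denominator has no term below s — 1 pole at s=0, type 1.
K_v = lim_{s→0} s·G(s) = 300·18 / 1 = 5400.
e_ss = 4/K_v = 4/5400 = 1/1350.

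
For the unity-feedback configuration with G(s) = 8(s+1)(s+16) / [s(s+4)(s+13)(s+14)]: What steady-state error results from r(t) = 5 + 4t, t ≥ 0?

22.75

G(s) has one factor of s in the denominator, so the system is type 1. Treating each term separately:
  • 5: tracked with zero error.
  • 4t: e_ss = 4/K_v with K_v=16/91 → 22.75.
Total e_ss = 22.75.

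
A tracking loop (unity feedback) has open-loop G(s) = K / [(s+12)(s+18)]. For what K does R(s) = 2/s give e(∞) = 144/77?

System type = 0 (no poles at s=0).
K_p = lim_{s→0} G(s) = K / (12·18) = (1/216)·K.
e_ss = 2/(1 + K_p) = 144/77 ⇒ 1 + (1/216)·K = 77/72 ⇒ K = 15.

15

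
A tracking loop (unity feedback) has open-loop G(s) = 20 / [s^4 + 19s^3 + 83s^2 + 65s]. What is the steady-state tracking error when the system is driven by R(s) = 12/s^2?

The denominator has no term below 65s — 1 pole at s=0, type 1.
K_v = lim_{s→0} s·G(s) = 20 / 65 = 4/13.
e_ss = 12/K_v = 12/(4/13) = 39.

39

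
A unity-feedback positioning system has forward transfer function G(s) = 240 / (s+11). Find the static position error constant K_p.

240/11

The open loop has no poles at the origin → type 0 system.
K_p = lim_{s→0} G(s) = 240 / (11) = 240/11.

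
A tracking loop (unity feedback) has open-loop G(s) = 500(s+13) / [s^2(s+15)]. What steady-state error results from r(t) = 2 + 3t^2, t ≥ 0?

System type = 2 (two poles at s=0). Taking each input component in turn:
  • 2: tracked with zero error.
  • 3t^2: e_ss = 6/K_a with K_a=1300/3 → 9/650.
Total e_ss = 9/650.

9/650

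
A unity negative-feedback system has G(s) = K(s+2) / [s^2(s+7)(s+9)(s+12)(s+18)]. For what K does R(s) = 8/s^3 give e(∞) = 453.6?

Two free integrators in G(s): this is a type 2 system.
K_a = lim_{s→0} s^2·G(s) = K·2 / (7·9·12·18) = (1/6804)·K.
e_ss = 8/K_a = 453.6 ⇒ K_a = 10/567 ⇒ K = (10/567)/(1/6804) = 120.

120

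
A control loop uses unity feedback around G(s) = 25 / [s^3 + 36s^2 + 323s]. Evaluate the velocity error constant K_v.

25/323

The denominator has no term below 323s — 1 pole at s=0, type 1.
K_v = lim_{s→0} s·G(s) = 25 / 323 = 25/323.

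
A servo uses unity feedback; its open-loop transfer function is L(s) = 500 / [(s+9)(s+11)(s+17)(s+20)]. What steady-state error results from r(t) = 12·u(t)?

The open loop has no poles at the origin → type 0 system.
K_p = lim_{s→0} L(s) = 500 / (9·11·17·20) = 25/1683.
e_ss = 12/(1 + K_p) = 12/(1708/1683) = 5049/427.

5049/427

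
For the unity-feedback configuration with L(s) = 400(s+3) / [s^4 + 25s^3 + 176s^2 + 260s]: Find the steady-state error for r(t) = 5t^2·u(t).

Factoring s from the denominator leaves a polynomial with constant term 260, so the system is type 1.
For a type-1 system K_a = 0, so e_ss to a parabolic input is unbounded.

infinity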